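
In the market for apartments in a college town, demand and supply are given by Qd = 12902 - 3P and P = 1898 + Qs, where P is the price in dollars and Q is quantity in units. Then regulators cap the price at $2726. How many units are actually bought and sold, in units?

828

Rearranging supply gives Qs = P - 1898. In a free market, 12902 - 3P = P - 1898 gives the equilibrium P* = 3700, Q* = 1802.
Since 2726 < 3700, the ceiling is binding.
At P = 2726: Qd = 12902 - 3·2726 = 4724 and Qs = 2726 - 1898 = 828.
The quantity actually transacted is the short side, supply: 828.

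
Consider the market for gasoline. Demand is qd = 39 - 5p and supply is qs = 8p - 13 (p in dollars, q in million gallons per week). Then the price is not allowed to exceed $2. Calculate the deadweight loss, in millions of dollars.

41.6

Setting quantity demanded equal to quantity supplied, 39 - 5p = 8p - 13, gives p* = 4 and q* = 19.
The ceiling of 2 is below the equilibrium price 4, so it binds.
At p = 2: qd = 39 - 5·2 = 29 and qs = 8·2 - 13 = 3.
Quantity traded falls to 3. At q = 3 the demand price is (39 - 3)/5 = 7.2 and the supply price is (13 + 3)/8 = 2.
Deadweight loss = ½ · (7.2 - 2) · (19 - 3) = ½ · 5.2 · 16 = 41.6.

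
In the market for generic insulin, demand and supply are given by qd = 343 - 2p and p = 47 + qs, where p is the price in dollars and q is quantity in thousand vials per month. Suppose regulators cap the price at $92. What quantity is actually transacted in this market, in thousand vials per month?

45

Rearranging supply gives qs = p - 47. In a free market, 343 - 2p = p - 47 gives the equilibrium p* = 130, q* = 83.
Because the ceiling (92) lies below the market-clearing price, it is binding.
At p = 92: qd = 343 - 2·92 = 159 and qs = 92 - 47 = 45.
The quantity actually transacted is the short side, supply: 45.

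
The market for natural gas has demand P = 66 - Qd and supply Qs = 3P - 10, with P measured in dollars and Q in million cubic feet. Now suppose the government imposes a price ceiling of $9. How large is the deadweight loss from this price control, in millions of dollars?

Rearranging demand gives Qd = 66 - P. Setting quantity demanded equal to quantity supplied, 66 - P = 3P - 10, gives P* = 19 and Q* = 47.
Since 9 < 19, the ceiling is binding.
At P = 9: Qd = 66 - 9 = 57 and Qs = 3·9 - 10 = 17.
Quantity traded falls to 17. At Q = 17 the demand price is 66 - 17 = 49 and the supply price is (10 + 17)/3 = 9.
Deadweight loss = ½ · (49 - 9) · (47 - 17) = ½ · 40 · 30 = 600.

600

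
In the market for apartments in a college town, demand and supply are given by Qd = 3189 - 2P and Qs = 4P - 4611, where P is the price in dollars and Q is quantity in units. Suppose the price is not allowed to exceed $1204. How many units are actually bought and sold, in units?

205

Equilibrium: 3189 - 2P = 4P - 4611, so 7800 = 6P and P* = 1300, Q* = 589.
Since 1204 < 1300, the ceiling is binding.
At P = 1204: Qd = 3189 - 2·1204 = 781 and Qs = 4·1204 - 4611 = 205.
The quantity actually transacted is the short side, supply: 205.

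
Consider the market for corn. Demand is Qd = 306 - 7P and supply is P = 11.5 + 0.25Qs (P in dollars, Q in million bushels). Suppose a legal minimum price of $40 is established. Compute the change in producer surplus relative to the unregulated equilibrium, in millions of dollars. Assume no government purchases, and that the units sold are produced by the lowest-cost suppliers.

Rearranging supply gives Qs = 4P - 46. Setting quantity demanded equal to quantity supplied, 306 - 7P = 4P - 46, gives P* = 32 and Q* = 82.
Because the floor (40) lies above the market-clearing price, it is binding.
At P = 40: Qd = 306 - 7·40 = 26 and Qs = 4·40 - 46 = 114.
Producer surplus without the control is ½ · (32 - 11.5) · 82 = 840.5.
With the floor, 26 units are sold at 40. The supply price at Q = 26 is 18, so PS = ½ · [(40 - 11.5) + (40 - 18)] · 26 = 656.5.
Change in producer surplus = 656.5 - 840.5 = -184.

-184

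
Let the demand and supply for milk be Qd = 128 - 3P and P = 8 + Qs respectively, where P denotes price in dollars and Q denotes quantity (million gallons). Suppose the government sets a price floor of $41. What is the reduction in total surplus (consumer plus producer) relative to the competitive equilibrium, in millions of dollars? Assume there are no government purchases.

294

Rearranging supply gives Qs = P - 8. Setting quantity demanded equal to quantity supplied, 128 - 3P = P - 8, gives P* = 34 and Q* = 26.
The floor of 41 is above the equilibrium price 34, so it binds.
At P = 41: Qd = 128 - 3·41 = 5 and Qs = 41 - 8 = 33.
Quantity traded falls to 5. At Q = 5 the demand price is (128 - 5)/3 = 41 and the supply price is 8 + 5 = 13.
Deadweight loss = ½ · (41 - 13) · (26 - 5) = ½ · 28 · 21 = 294.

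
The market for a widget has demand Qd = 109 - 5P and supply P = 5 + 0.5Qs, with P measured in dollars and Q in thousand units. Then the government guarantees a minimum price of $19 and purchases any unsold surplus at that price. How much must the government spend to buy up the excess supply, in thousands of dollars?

266

Rearranging supply gives Qs = 2P - 10. In a free market, 109 - 5P = 2P - 10 gives the equilibrium P* = 17, Q* = 24.
Because the floor (19) lies above the market-clearing price, it is binding.
At P = 19: Qd = 109 - 5·19 = 14 and Qs = 2·19 - 10 = 28.
Surplus = Qs - Qd = 14.
Government expenditure = surplus × support price = 14 × 19 = 266.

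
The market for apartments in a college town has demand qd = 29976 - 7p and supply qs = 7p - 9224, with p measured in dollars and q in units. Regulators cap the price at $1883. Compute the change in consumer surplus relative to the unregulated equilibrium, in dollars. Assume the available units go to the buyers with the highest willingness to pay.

685457.5

In a free market, 29976 - 7p = 7p - 9224 gives the equilibrium p* = 2800, q* = 10376.
Since 1883 < 2800, the ceiling is binding.
At p = 1883: qd = 29976 - 7·1883 = 16795 and qs = 7·1883 - 9224 = 3957.
Consumer surplus without the control is ½ · (29976/7 - 2800) · 10376 = 53830688/7.
With the ceiling, 3957 units are sold at 1883 (assume they go to the highest-value buyers). The demand price at q = 3957 is 3717, so CS = ½ · [(29976/7 - 1883) + (3717 - 1883)] · 3957 = 117257781/14.
Change in consumer surplus = 117257781/14 - 53830688/7 = 685457.5.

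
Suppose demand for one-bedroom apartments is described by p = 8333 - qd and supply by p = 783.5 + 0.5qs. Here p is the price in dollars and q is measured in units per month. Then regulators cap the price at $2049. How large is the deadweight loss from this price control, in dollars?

4695003

Rearranging demand gives qd = 8333 - p; rearranging supply gives qs = 2p - 1567. In a free market, 8333 - p = 2p - 1567 gives the equilibrium p* = 3300, q* = 5033.
Because the ceiling (2049) lies below the market-clearing price, it is binding.
At p = 2049: qd = 8333 - 2049 = 6284 and qs = 2·2049 - 1567 = 2531.
Quantity traded falls to 2531. At q = 2531 the demand price is 8333 - 2531 = 5802 and the supply price is (1567 + 2531)/2 = 2049.
Deadweight loss = ½ · (5802 - 2049) · (5033 - 2531) = ½ · 3753 · 2502 = 4695003.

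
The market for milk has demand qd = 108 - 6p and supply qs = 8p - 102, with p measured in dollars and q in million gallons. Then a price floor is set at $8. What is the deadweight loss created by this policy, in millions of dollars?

0

Without the control the market clears where 108 - 6p = 8p - 102, i.e. p* = 15 and q* = 18.
Since 8 is below p* = 15, the floor does not bind and the free-market outcome prevails.
Since the control does not bind, no trades are prevented and deadweight loss is zero.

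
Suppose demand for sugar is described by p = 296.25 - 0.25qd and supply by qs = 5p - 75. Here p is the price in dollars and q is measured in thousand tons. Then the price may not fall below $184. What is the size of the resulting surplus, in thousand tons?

396

Rearranging demand gives qd = 1185 - 4p. In a free market, 1185 - 4p = 5p - 75 gives the equilibrium p* = 140, q* = 625.
The floor of 184 is above the equilibrium price 140, so it binds.
At p = 184: qd = 1185 - 4·184 = 449 and qs = 5·184 - 75 = 845.
Surplus = qs - qd = 845 - 449 = 396.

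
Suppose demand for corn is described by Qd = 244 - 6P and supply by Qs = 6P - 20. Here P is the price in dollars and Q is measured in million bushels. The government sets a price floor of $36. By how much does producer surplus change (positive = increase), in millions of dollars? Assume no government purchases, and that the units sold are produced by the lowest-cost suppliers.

-196

Without the control the market clears where 244 - 6P = 6P - 20, i.e. P* = 22 and Q* = 112.
Because the floor (36) lies above the market-clearing price, it is binding.
At P = 36: Qd = 244 - 6·36 = 28 and Qs = 6·36 - 20 = 196.
Producer surplus without the control is ½ · (22 - 10/3) · 112 = 3136/3.
With the floor, 28 units are sold at 36. The supply price at Q = 28 is 8, so PS = ½ · [(36 - 10/3) + (36 - 8)] · 28 = 2548/3.
Change in producer surplus = 2548/3 - 3136/3 = -196.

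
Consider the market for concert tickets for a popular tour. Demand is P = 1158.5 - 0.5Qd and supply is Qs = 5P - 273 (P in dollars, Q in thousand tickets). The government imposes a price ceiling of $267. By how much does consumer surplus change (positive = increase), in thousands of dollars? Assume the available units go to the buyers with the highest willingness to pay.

43079.75

Rearranging demand gives Qd = 2317 - 2P. Setting quantity demanded equal to quantity supplied, 2317 - 2P = 5P - 273, gives P* = 370 and Q* = 1577.
Since 267 < 370, the ceiling is binding.
At P = 267: Qd = 2317 - 2·267 = 1783 and Qs = 5·267 - 273 = 1062.
Consumer surplus without the control is ½ · (1158.5 - 370) · 1577 = 621732.25.
With the ceiling, 1062 units are sold at 267 (assume they go to the highest-value buyers). The demand price at Q = 1062 is 627.5, so CS = ½ · [(1158.5 - 267) + (627.5 - 267)] · 1062 = 664812.
Change in consumer surplus = 664812 - 621732.25 = 43079.75.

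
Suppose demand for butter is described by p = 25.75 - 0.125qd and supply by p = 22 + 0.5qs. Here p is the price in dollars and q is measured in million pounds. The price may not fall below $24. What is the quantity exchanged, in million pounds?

Rearranging demand gives qd = 206 - 8p; rearranging supply gives qs = 2p - 44. Setting quantity demanded equal to quantity supplied, 206 - 8p = 2p - 44, gives p* = 25 and q* = 6.
Since 24 is below p* = 25, the floor does not bind and the free-market outcome prevails.

6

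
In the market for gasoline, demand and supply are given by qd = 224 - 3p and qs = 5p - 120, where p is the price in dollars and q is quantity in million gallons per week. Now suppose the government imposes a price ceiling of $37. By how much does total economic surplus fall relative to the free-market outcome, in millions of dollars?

Without the control the market clears where 224 - 3p = 5p - 120, i.e. p* = 43 and q* = 95.
Since 37 < 43, the ceiling is binding.
At p = 37: qd = 224 - 3·37 = 113 and qs = 5·37 - 120 = 65.
Quantity traded falls to 65. At q = 65 the demand price is (224 - 65)/3 = 53 and the supply price is (120 + 65)/5 = 37.
Deadweight loss = ½ · (53 - 37) · (95 - 65) = ½ · 16 · 30 = 240.

240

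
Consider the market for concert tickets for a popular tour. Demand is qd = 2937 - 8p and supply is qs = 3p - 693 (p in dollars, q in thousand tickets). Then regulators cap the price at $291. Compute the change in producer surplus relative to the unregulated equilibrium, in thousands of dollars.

-9301.5

In a free market, 2937 - 8p = 3p - 693 gives the equilibrium p* = 330, q* = 297.
Because the ceiling (291) lies below the market-clearing price, it is binding.
At p = 291: qd = 2937 - 8·291 = 609 and qs = 3·291 - 693 = 180.
Producer surplus without the control is ½ · (330 - 231) · 297 = 14701.5.
With the ceiling, producers sell 180 units at 291, so PS = ½ · (291 - 231) · 180 = 5400.
Change in producer surplus = 5400 - 14701.5 = -9301.5.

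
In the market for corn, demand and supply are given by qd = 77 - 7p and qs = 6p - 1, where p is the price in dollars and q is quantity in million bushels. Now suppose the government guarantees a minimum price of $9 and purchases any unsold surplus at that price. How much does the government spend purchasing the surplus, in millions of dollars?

Setting quantity demanded equal to quantity supplied, 77 - 7p = 6p - 1, gives p* = 6 and q* = 35.
The floor of 9 is above the equilibrium price 6, so it binds.
At p = 9: qd = 77 - 7·9 = 14 and qs = 6·9 - 1 = 53.
Surplus = qs - qd = 39.
Government expenditure = surplus × support price = 39 × 9 = 351.

351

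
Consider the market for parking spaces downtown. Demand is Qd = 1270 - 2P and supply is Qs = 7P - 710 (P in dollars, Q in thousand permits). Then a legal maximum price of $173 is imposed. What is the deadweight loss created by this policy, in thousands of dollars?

In a free market, 1270 - 2P = 7P - 710 gives the equilibrium P* = 220, Q* = 830.
The ceiling of 173 is below the equilibrium price 220, so it binds.
At P = 173: Qd = 1270 - 2·173 = 924 and Qs = 7·173 - 710 = 501.
Quantity traded falls to 501. At Q = 501 the demand price is (1270 - 501)/2 = 384.5 and the supply price is (710 + 501)/7 = 173.
Deadweight loss = ½ · (384.5 - 173) · (830 - 501) = ½ · 211.5 · 329 = 34791.75.

34791.75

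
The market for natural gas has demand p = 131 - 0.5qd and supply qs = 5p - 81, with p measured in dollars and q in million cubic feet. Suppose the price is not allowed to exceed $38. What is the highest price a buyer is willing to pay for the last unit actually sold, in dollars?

Rearranging demand gives qd = 262 - 2p. Without the control the market clears where 262 - 2p = 5p - 81, i.e. p* = 49 and q* = 164.
Because the ceiling (38) lies below the market-clearing price, it is binding.
At p = 38: qd = 262 - 2·38 = 186 and qs = 5·38 - 81 = 109.
Only 109 units reach the market. On the demand curve, the marginal buyer's willingness to pay at q = 109 is (262 - 109)/2 = 76.5.

76.5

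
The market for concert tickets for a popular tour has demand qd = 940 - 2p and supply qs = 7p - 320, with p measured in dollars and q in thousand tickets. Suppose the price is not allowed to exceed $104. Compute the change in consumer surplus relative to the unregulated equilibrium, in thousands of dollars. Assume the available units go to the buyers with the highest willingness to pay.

-1188

Without the control the market clears where 940 - 2p = 7p - 320, i.e. p* = 140 and q* = 660.
The ceiling of 104 is below the equilibrium price 140, so it binds.
At p = 104: qd = 940 - 2·104 = 732 and qs = 7·104 - 320 = 408.
Consumer surplus without the control is ½ · (470 - 140) · 660 = 108900.
With the ceiling, 408 units are sold at 104 (assume they go to the highest-value buyers). The demand price at q = 408 is 266, so CS = ½ · [(470 - 104) + (266 - 104)] · 408 = 107712.
Change in consumer surplus = 107712 - 108900 = -1188.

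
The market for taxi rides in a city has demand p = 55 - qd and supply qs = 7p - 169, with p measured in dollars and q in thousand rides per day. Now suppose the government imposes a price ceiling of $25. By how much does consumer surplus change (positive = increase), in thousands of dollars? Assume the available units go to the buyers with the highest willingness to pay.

Rearranging demand gives qd = 55 - p. Without the control the market clears where 55 - p = 7p - 169, i.e. p* = 28 and q* = 27.
Because the ceiling (25) lies below the market-clearing price, it is binding.
At p = 25: qd = 55 - 25 = 30 and qs = 7·25 - 169 = 6.
Consumer surplus without the control is ½ · (55 - 28) · 27 = 364.5.
With the ceiling, 6 units are sold at 25 (assume they go to the highest-value buyers). The demand price at q = 6 is 49, so CS = ½ · [(55 - 25) + (49 - 25)] · 6 = 162.
Change in consumer surplus = 162 - 364.5 = -202.5.

-202.5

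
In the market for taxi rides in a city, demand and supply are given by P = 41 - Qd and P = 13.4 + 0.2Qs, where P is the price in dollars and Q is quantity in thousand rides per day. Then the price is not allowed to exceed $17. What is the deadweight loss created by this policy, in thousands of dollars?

15

Rearranging demand gives Qd = 41 - P; rearranging supply gives Qs = 5P - 67. In a free market, 41 - P = 5P - 67 gives the equilibrium P* = 18, Q* = 23.
Since 17 < 18, the ceiling is binding.
At P = 17: Qd = 41 - 17 = 24 and Qs = 5·17 - 67 = 18.
Quantity traded falls to 18. At Q = 18 the demand price is 41 - 18 = 23 and the supply price is (67 + 18)/5 = 17.
Deadweight loss = ½ · (23 - 17) · (23 - 18) = ½ · 6 · 5 = 15.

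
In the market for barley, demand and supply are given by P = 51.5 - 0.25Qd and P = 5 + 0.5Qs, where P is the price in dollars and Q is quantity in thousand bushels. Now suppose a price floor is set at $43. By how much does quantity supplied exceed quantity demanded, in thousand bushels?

Rearranging demand gives Qd = 206 - 4P; rearranging supply gives Qs = 2P - 10. Equilibrium: 206 - 4P = 2P - 10, so 216 = 6P and P* = 36, Q* = 62.
Since 43 > 36, the floor is binding.
At P = 43: Qd = 206 - 4·43 = 34 and Qs = 2·43 - 10 = 76.
Surplus = Qs - Qd = 76 - 34 = 42.

42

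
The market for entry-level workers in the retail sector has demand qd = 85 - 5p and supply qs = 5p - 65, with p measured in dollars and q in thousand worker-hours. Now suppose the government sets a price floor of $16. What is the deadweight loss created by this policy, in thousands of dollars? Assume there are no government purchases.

In a free market, 85 - 5p = 5p - 65 gives the equilibrium p* = 15, q* = 10.
Since 16 > 15, the floor is binding.
At p = 16: qd = 85 - 5·16 = 5 and qs = 5·16 - 65 = 15.
Quantity traded falls to 5. At q = 5 the demand price is (85 - 5)/5 = 16 and the supply price is (65 + 5)/5 = 14.
Deadweight loss = ½ · (16 - 14) · (10 - 5) = ½ · 2 · 5 = 5.

5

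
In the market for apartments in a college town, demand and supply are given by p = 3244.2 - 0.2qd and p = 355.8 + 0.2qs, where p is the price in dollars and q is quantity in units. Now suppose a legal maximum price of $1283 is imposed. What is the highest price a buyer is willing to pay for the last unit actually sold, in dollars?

Rearranging demand gives qd = 16221 - 5p; rearranging supply gives qs = 5p - 1779. Equilibrium: 16221 - 5p = 5p - 1779, so 18000 = 10p and p* = 1800, q* = 7221.
The ceiling of 1283 is below the equilibrium price 1800, so it binds.
At p = 1283: qd = 16221 - 5·1283 = 9806 and qs = 5·1283 - 1779 = 4636.
Only 4636 units reach the market. On the demand curve, the marginal buyer's willingness to pay at q = 4636 is (16221 - 4636)/5 = 2317.

2317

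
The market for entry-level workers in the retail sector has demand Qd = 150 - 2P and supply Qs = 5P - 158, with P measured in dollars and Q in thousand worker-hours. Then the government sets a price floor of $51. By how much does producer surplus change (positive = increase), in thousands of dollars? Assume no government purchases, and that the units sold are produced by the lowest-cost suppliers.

Setting quantity demanded equal to quantity supplied, 150 - 2P = 5P - 158, gives P* = 44 and Q* = 62.
The floor of 51 is above the equilibrium price 44, so it binds.
At P = 51: Qd = 150 - 2·51 = 48 and Qs = 5·51 - 158 = 97.
Producer surplus without the control is ½ · (44 - 31.6) · 62 = 384.4.
With the floor, 48 units are sold at 51. The supply price at Q = 48 is 41.2, so PS = ½ · [(51 - 31.6) + (51 - 41.2)] · 48 = 700.8.
Change in producer surplus = 700.8 - 384.4 = 316.4.

316.4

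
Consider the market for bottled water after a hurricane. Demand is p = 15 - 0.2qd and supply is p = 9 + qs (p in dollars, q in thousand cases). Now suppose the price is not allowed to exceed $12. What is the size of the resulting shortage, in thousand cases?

Rearranging demand gives qd = 75 - 5p; rearranging supply gives qs = p - 9. In a free market, 75 - 5p = p - 9 gives the equilibrium p* = 14, q* = 5.
Because the ceiling (12) lies below the market-clearing price, it is binding.
At p = 12: qd = 75 - 5·12 = 15 and qs = 12 - 9 = 3.
Shortage = qd - qs = 15 - 3 = 12.

12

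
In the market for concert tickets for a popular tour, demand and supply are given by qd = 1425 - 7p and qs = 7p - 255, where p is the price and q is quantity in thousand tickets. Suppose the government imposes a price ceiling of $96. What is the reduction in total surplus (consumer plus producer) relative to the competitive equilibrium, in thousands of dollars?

4032

In a free market, 1425 - 7p = 7p - 255 gives the equilibrium p* = 120, q* = 585.
Since 96 < 120, the ceiling is binding.
At p = 96: qd = 1425 - 7·96 = 753 and qs = 7·96 - 255 = 417.
Quantity traded falls to 417. At q = 417 the demand price is (1425 - 417)/7 = 144 and the supply price is (255 + 417)/7 = 96.
Deadweight loss = ½ · (144 - 96) · (585 - 417) = ½ · 48 · 168 = 4032.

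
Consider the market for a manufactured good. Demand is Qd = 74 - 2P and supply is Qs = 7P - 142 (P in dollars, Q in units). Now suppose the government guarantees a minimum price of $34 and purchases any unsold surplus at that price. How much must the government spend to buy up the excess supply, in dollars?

3060

Setting quantity demanded equal to quantity supplied, 74 - 2P = 7P - 142, gives P* = 24 and Q* = 26.
The floor of 34 is above the equilibrium price 24, so it binds.
At P = 34: Qd = 74 - 2·34 = 6 and Qs = 7·34 - 142 = 96.
Surplus = Qs - Qd = 90.
Government expenditure = surplus × support price = 90 × 34 = 3060.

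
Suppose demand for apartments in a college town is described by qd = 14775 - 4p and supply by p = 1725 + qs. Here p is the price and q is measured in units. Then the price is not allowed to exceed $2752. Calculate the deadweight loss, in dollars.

Rearranging supply gives qs = p - 1725. Without the control the market clears where 14775 - 4p = p - 1725, i.e. p* = 3300 and q* = 1575.
The ceiling of 2752 is below the equilibrium price 3300, so it binds.
At p = 2752: qd = 14775 - 4·2752 = 3767 and qs = 2752 - 1725 = 1027.
Quantity traded falls to 1027. At q = 1027 the demand price is (14775 - 1027)/4 = 3437 and the supply price is 1725 + 1027 = 2752.
Deadweight loss = ½ · (3437 - 2752) · (1575 - 1027) = ½ · 685 · 548 = 187690.

187690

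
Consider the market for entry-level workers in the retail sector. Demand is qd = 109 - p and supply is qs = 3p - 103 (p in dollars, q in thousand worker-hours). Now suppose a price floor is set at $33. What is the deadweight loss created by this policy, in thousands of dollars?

0

Setting quantity demanded equal to quantity supplied, 109 - p = 3p - 103, gives p* = 53 and q* = 56.
The floor of 33 is below the equilibrium price 53, so it is not binding; the market clears at p* = 53, q* = 56.
Since the control does not bind, no trades are prevented and deadweight loss is zero.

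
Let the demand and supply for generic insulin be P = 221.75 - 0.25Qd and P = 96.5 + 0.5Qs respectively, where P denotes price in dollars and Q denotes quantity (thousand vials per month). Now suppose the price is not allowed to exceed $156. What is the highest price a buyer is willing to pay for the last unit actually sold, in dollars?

Rearranging demand gives Qd = 887 - 4P; rearranging supply gives Qs = 2P - 193. In a free market, 887 - 4P = 2P - 193 gives the equilibrium P* = 180, Q* = 167.
Because the ceiling (156) lies below the market-clearing price, it is binding.
At P = 156: Qd = 887 - 4·156 = 263 and Qs = 2·156 - 193 = 119.
Only 119 units reach the market. On the demand curve, the marginal buyer's willingness to pay at Q = 119 is (887 - 119)/4 = 192.

192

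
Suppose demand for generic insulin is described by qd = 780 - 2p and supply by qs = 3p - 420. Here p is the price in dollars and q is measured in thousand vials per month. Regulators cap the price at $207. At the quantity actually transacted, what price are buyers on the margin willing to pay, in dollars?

289.5

In a free market, 780 - 2p = 3p - 420 gives the equilibrium p* = 240, q* = 300.
Because the ceiling (207) lies below the market-clearing price, it is binding.
At p = 207: qd = 780 - 2·207 = 366 and qs = 3·207 - 420 = 201.
Only 201 units reach the market. On the demand curve, the marginal buyer's willingness to pay at q = 201 is (780 - 201)/2 = 289.5.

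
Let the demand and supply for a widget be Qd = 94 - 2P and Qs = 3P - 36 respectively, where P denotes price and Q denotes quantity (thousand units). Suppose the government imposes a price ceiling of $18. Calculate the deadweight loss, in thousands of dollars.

In a free market, 94 - 2P = 3P - 36 gives the equilibrium P* = 26, Q* = 42.
Since 18 < 26, the ceiling is binding.
At P = 18: Qd = 94 - 2·18 = 58 and Qs = 3·18 - 36 = 18.
Quantity traded falls to 18. At Q = 18 the demand price is (94 - 18)/2 = 38 and the supply price is (36 + 18)/3 = 18.
Deadweight loss = ½ · (38 - 18) · (42 - 18) = ½ · 20 · 24 = 240.

240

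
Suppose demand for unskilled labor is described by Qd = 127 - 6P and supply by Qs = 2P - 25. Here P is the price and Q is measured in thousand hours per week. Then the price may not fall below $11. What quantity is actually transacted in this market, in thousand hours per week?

13

Without the control the market clears where 127 - 6P = 2P - 25, i.e. P* = 19 and Q* = 13.
The floor of 11 is below the equilibrium price 19, so it is not binding; the market clears at P* = 19, Q* = 13.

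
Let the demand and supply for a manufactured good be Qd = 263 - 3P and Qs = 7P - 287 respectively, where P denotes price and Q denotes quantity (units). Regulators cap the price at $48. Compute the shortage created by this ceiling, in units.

70

Without the control the market clears where 263 - 3P = 7P - 287, i.e. P* = 55 and Q* = 98.
Because the ceiling (48) lies below the market-clearing price, it is binding.
At P = 48: Qd = 263 - 3·48 = 119 and Qs = 7·48 - 287 = 49.
Shortage = Qd - Qs = 119 - 49 = 70.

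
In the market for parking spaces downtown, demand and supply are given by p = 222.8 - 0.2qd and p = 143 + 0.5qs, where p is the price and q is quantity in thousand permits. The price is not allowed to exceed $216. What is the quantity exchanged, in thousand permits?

114

Rearranging demand gives qd = 1114 - 5p; rearranging supply gives qs = 2p - 286. In a free market, 1114 - 5p = 2p - 286 gives the equilibrium p* = 200, q* = 114.
The ceiling of 216 is above the equilibrium price 200, so it is not binding; the market clears at p* = 200, q* = 114.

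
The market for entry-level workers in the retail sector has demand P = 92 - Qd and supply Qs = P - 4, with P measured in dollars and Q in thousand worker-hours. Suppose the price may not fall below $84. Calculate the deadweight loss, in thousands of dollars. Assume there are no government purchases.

1296

Rearranging demand gives Qd = 92 - P. Without the control the market clears where 92 - P = P - 4, i.e. P* = 48 and Q* = 44.
The floor of 84 is above the equilibrium price 48, so it binds.
At P = 84: Qd = 92 - 84 = 8 and Qs = 84 - 4 = 80.
Quantity traded falls to 8. At Q = 8 the demand price is 92 - 8 = 84 and the supply price is 4 + 8 = 12.
Deadweight loss = ½ · (84 - 12) · (44 - 8) = ½ · 72 · 36 = 1296.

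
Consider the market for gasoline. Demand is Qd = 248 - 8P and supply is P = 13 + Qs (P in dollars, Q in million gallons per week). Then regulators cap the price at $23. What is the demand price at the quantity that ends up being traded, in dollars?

Rearranging supply gives Qs = P - 13. Setting quantity demanded equal to quantity supplied, 248 - 8P = P - 13, gives P* = 29 and Q* = 16.
The ceiling of 23 is below the equilibrium price 29, so it binds.
At P = 23: Qd = 248 - 8·23 = 64 and Qs = 23 - 13 = 10.
Only 10 units reach the market. On the demand curve, the marginal buyer's willingness to pay at Q = 10 is (248 - 10)/8 = 29.75.

29.75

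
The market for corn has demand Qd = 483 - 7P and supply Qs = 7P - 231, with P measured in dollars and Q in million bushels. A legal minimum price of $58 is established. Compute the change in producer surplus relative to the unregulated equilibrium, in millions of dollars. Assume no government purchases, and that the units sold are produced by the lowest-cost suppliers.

367.5

In a free market, 483 - 7P = 7P - 231 gives the equilibrium P* = 51, Q* = 126.
Since 58 > 51, the floor is binding.
At P = 58: Qd = 483 - 7·58 = 77 and Qs = 7·58 - 231 = 175.
Producer surplus without the control is ½ · (51 - 33) · 126 = 1134.
With the floor, 77 units are sold at 58. The supply price at Q = 77 is 44, so PS = ½ · [(58 - 33) + (58 - 44)] · 77 = 1501.5.
Change in producer surplus = 1501.5 - 1134 = 367.5.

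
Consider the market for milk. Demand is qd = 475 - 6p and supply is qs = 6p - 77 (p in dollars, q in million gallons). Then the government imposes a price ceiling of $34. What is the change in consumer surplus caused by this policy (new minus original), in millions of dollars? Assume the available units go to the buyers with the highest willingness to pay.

In a free market, 475 - 6p = 6p - 77 gives the equilibrium p* = 46, q* = 199.
Because the ceiling (34) lies below the market-clearing price, it is binding.
At p = 34: qd = 475 - 6·34 = 271 and qs = 6·34 - 77 = 127.
Consumer surplus without the control is ½ · (475/6 - 46) · 199 = 39601/12.
With the ceiling, 127 units are sold at 34 (assume they go to the highest-value buyers). The demand price at q = 127 is 58, so CS = ½ · [(475/6 - 34) + (58 - 34)] · 127 = 52705/12.
Change in consumer surplus = 52705/12 - 39601/12 = 1092.

1092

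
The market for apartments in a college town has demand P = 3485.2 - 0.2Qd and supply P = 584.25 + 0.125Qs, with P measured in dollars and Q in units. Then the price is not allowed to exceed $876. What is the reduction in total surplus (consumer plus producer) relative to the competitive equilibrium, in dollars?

7061350.4

Rearranging demand gives Qd = 17426 - 5P; rearranging supply gives Qs = 8P - 4674. Equilibrium: 17426 - 5P = 8P - 4674, so 22100 = 13P and P* = 1700, Q* = 8926.
Because the ceiling (876) lies below the market-clearing price, it is binding.
At P = 876: Qd = 17426 - 5·876 = 13046 and Qs = 8·876 - 4674 = 2334.
Quantity traded falls to 2334. At Q = 2334 the demand price is (17426 - 2334)/5 = 3018.4 and the supply price is (4674 + 2334)/8 = 876.
Deadweight loss = ½ · (3018.4 - 876) · (8926 - 2334) = ½ · 2142.4 · 6592 = 7061350.4.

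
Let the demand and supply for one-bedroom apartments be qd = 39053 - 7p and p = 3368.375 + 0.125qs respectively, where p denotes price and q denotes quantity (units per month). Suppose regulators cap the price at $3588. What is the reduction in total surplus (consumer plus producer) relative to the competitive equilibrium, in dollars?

Rearranging supply gives qs = 8p - 26947. Setting quantity demanded equal to quantity supplied, 39053 - 7p = 8p - 26947, gives p* = 4400 and q* = 8253.
Because the ceiling (3588) lies below the market-clearing price, it is binding.
At p = 3588: qd = 39053 - 7·3588 = 13937 and qs = 8·3588 - 26947 = 1757.
Quantity traded falls to 1757. At q = 1757 the demand price is (39053 - 1757)/7 = 5328 and the supply price is (26947 + 1757)/8 = 3588.
Deadweight loss = ½ · (5328 - 3588) · (8253 - 1757) = ½ · 1740 · 6496 = 5651520.

5651520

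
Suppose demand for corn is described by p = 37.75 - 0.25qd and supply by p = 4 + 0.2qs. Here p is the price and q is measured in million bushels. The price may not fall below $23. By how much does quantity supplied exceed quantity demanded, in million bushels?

Rearranging demand gives qd = 151 - 4p; rearranging supply gives qs = 5p - 20. Equilibrium: 151 - 4p = 5p - 20, so 171 = 9p and p* = 19, q* = 75.
The floor of 23 is above the equilibrium price 19, so it binds.
At p = 23: qd = 151 - 4·23 = 59 and qs = 5·23 - 20 = 95.
Surplus = qs - qd = 95 - 59 = 36.

36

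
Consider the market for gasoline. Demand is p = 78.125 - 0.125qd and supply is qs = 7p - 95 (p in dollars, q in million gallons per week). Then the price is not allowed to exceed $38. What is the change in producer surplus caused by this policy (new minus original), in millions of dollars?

-2060

Rearranging demand gives qd = 625 - 8p. Without the control the market clears where 625 - 8p = 7p - 95, i.e. p* = 48 and q* = 241.
Since 38 < 48, the ceiling is binding.
At p = 38: qd = 625 - 8·38 = 321 and qs = 7·38 - 95 = 171.
Producer surplus without the control is ½ · (48 - 95/7) · 241 = 58081/14.
With the ceiling, producers sell 171 units at 38, so PS = ½ · (38 - 95/7) · 171 = 29241/14.
Change in producer surplus = 29241/14 - 58081/14 = -2060.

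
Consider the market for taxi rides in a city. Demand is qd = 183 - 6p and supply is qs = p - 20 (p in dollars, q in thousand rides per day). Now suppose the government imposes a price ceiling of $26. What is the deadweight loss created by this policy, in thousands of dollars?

Setting quantity demanded equal to quantity supplied, 183 - 6p = p - 20, gives p* = 29 and q* = 9.
Because the ceiling (26) lies below the market-clearing price, it is binding.
At p = 26: qd = 183 - 6·26 = 27 and qs = 26 - 20 = 6.
Quantity traded falls to 6. At q = 6 the demand price is (183 - 6)/6 = 29.5 and the supply price is 20 + 6 = 26.
Deadweight loss = ½ · (29.5 - 26) · (9 - 6) = ½ · 3.5 · 3 = 5.25.

5.25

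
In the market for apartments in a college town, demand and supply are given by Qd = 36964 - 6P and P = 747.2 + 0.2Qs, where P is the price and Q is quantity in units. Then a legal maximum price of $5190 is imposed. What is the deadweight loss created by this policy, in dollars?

Rearranging supply gives Qs = 5P - 3736. Without the control the market clears where 36964 - 6P = 5P - 3736, i.e. P* = 3700 and Q* = 14764.
The ceiling of 5190 is above the equilibrium price 3700, so it is not binding; the market clears at P* = 3700, Q* = 14764.
Since the control does not bind, no trades are prevented and deadweight loss is zero.

0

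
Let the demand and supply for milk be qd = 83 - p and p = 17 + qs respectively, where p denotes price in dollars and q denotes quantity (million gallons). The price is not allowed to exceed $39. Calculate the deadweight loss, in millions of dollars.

121

Rearranging supply gives qs = p - 17. Without the control the market clears where 83 - p = p - 17, i.e. p* = 50 and q* = 33.
The ceiling of 39 is below the equilibrium price 50, so it binds.
At p = 39: qd = 83 - 39 = 44 and qs = 39 - 17 = 22.
Quantity traded falls to 22. At q = 22 the demand price is 83 - 22 = 61 and the supply price is 17 + 22 = 39.
Deadweight loss = ½ · (61 - 39) · (33 - 22) = ½ · 22 · 11 = 121.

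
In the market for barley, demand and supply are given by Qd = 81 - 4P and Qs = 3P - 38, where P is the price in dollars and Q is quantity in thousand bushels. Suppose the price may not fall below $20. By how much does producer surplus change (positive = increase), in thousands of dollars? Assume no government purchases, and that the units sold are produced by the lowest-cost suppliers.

Setting quantity demanded equal to quantity supplied, 81 - 4P = 3P - 38, gives P* = 17 and Q* = 13.
Since 20 > 17, the floor is binding.
At P = 20: Qd = 81 - 4·20 = 1 and Qs = 3·20 - 38 = 22.
Producer surplus without the control is ½ · (17 - 38/3) · 13 = 169/6.
With the floor, 1 units are sold at 20. The supply price at Q = 1 is 13, so PS = ½ · [(20 - 38/3) + (20 - 13)] · 1 = 43/6.
Change in producer surplus = 43/6 - 169/6 = -21.

-21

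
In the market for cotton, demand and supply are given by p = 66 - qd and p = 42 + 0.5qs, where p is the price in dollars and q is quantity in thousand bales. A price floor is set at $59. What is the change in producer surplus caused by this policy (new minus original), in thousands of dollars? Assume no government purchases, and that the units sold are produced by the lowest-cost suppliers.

Rearranging demand gives qd = 66 - p; rearranging supply gives qs = 2p - 84. Without the control the market clears where 66 - p = 2p - 84, i.e. p* = 50 and q* = 16.
The floor of 59 is above the equilibrium price 50, so it binds.
At p = 59: qd = 66 - 59 = 7 and qs = 2·59 - 84 = 34.
Producer surplus without the control is ½ · (50 - 42) · 16 = 64.
With the floor, 7 units are sold at 59. The supply price at q = 7 is 45.5, so PS = ½ · [(59 - 42) + (59 - 45.5)] · 7 = 106.75.
Change in producer surplus = 106.75 - 64 = 42.75.

42.75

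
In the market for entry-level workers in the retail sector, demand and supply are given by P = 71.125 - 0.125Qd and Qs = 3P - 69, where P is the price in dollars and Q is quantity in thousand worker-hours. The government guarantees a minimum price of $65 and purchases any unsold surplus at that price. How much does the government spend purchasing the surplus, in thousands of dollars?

Rearranging demand gives Qd = 569 - 8P. Without the control the market clears where 569 - 8P = 3P - 69, i.e. P* = 58 and Q* = 105.
The floor of 65 is above the equilibrium price 58, so it binds.
At P = 65: Qd = 569 - 8·65 = 49 and Qs = 3·65 - 69 = 126.
Surplus = Qs - Qd = 77.
Government expenditure = surplus × support price = 77 × 65 = 5005.

5005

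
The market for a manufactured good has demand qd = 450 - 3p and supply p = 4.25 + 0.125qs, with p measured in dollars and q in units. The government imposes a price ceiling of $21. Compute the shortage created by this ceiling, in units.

253

Rearranging supply gives qs = 8p - 34. Without the control the market clears where 450 - 3p = 8p - 34, i.e. p* = 44 and q* = 318.
Because the ceiling (21) lies below the market-clearing price, it is binding.
At p = 21: qd = 450 - 3·21 = 387 and qs = 8·21 - 34 = 134.
Shortage = qd - qs = 387 - 134 = 253.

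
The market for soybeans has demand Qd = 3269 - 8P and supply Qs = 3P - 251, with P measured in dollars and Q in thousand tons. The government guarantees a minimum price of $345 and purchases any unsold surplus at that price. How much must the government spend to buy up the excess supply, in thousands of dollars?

94875

Setting quantity demanded equal to quantity supplied, 3269 - 8P = 3P - 251, gives P* = 320 and Q* = 709.
Because the floor (345) lies above the market-clearing price, it is binding.
At P = 345: Qd = 3269 - 8·345 = 509 and Qs = 3·345 - 251 = 784.
Surplus = Qs - Qd = 275.
Government expenditure = surplus × support price = 275 × 345 = 94875.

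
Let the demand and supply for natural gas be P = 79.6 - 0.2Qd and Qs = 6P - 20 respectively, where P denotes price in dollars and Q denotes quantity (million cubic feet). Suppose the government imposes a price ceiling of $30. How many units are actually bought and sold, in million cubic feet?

Rearranging demand gives Qd = 398 - 5P. In a free market, 398 - 5P = 6P - 20 gives the equilibrium P* = 38, Q* = 208.
Since 30 < 38, the ceiling is binding.
At P = 30: Qd = 398 - 5·30 = 248 and Qs = 6·30 - 20 = 160.
The quantity actually transacted is the short side, supply: 160.

160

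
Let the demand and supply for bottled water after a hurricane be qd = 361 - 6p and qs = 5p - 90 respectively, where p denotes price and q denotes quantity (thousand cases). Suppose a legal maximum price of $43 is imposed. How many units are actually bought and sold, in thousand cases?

In a free market, 361 - 6p = 5p - 90 gives the equilibrium p* = 41, q* = 115.
Since 43 is above p* = 41, the ceiling does not bind and the free-market outcome prevails.

115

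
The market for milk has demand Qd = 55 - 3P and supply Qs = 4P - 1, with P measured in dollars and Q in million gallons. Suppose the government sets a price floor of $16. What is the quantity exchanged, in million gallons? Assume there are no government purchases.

7

In a free market, 55 - 3P = 4P - 1 gives the equilibrium P* = 8, Q* = 31.
The floor of 16 is above the equilibrium price 8, so it binds.
At P = 16: Qd = 55 - 3·16 = 7 and Qs = 4·16 - 1 = 63.
The quantity actually transacted is the short side, demand: 7.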